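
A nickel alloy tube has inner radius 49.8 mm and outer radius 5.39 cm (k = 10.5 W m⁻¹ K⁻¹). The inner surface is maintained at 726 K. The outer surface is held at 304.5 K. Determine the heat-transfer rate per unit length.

Q' = 2πk·ΔT/ln(r₂/r₁) = 2π × 10.5 × 421.5 / ln(0.0539/0.0498) = 3.51×10^5 W/m

Q' = 3.51×10^5 W/m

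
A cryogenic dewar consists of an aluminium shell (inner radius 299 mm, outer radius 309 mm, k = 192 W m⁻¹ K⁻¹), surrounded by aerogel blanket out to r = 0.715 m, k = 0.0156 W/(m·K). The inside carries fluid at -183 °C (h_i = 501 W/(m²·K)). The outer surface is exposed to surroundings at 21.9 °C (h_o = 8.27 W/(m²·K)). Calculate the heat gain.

Resistance network (inner→outer):
  R_conv,in = 1/(4πr²h) = 1/(4π·0.299²·501) = 0.001777 K/W
  R_aluminium = (1/0.299 − 1/0.309)/(4πk) = 0.1082/(4π·192) = 4.486×10^-5 K/W
  R_aerogel blanket = (1/0.309 − 1/0.715)/(4πk) = 1.838/(4π·0.0156) = 9.374 K/W
  R_conv,out = 1/(4πr²h) = 1/(4π·0.715²·8.27) = 0.01882 K/W
ΣR = 0.001777 + 4.486×10^-5 + 9.374 + 0.01882 = 9.395 K/W
Q = ΔT/ΣR = (-183 °C − 21.9 °C)/9.395 = -21.8 W
(Negative Q ⇒ heat flows inward; heat gain = 21.8 W.)

Q = 21.8 W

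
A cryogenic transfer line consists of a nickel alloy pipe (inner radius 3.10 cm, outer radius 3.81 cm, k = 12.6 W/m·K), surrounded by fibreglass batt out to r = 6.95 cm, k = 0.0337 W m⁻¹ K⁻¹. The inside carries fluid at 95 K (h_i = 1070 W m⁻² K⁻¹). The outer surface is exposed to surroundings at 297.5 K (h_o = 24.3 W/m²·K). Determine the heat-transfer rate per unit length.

Resistance network (inner→outer):
  R'_conv,in = 1/(2πr h) = 1/(2π·0.0310·1070) = 0.004798 m·K/W
  R'_nickel alloy = ln(0.0381/0.0310)/(2πk) = 0.2062/(2π·12.6) = 0.002605 m·K/W
  R'_fibreglass batt = ln(0.0695/0.0381)/(2πk) = 0.6011/(2π·0.0337) = 2.839 m·K/W
  R'_conv,out = 1/(2πr h) = 1/(2π·0.0695·24.3) = 0.09424 m·K/W
ΣR = 0.004798 + 0.002605 + 2.839 + 0.09424 = 2.941 m·K/W
Q' = ΔT/ΣR = (95 K − 297.5 K)/2.941 = -68.9 W/m
(Negative Q' ⇒ heat flows inward; heat gain = 68.9 W/m.)

Q' = 68.9 W/m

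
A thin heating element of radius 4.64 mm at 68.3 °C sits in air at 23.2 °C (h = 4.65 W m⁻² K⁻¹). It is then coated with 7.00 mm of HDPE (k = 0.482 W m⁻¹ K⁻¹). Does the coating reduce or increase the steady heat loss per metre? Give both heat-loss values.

Critical radius for a cylinder: r_cr = k/h = 0.104 m = 10.4 cm.
Outer radius after coating: r₂ = 0.00464 + 0.00700 = 0.01164 m.
Since r₁ < r_cr and r₂ ≤ r_cr, the coating moves toward the maximum at r_cr — heat loss rises.
Bare: R = 1/(2πr₁h) = 7.376 m·K/W; Q = 45.1/7.376 = 6.11 W/m.
Coated: R = R_cond + R_conv = 3.244 m·K/W; Q = 45.1/3.244 = 13.9 W/m.

increases: 6.11 → 13.9 W/m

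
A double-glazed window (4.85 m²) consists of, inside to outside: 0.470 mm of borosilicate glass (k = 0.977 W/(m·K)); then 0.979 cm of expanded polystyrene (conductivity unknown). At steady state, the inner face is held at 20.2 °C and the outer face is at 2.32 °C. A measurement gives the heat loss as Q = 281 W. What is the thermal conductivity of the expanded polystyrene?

ΣR = ΔT/Q = |20.2 − 2.32|/281 = 0.06363 K/W
Known resistances:
  R_borosilicate glass = L/(kA) = 4.70×10^-4/(0.977·4.85) = 9.919×10^-5 K/W
R_expanded polystyrene = ΣR − ΣR_known = 0.06363 − 9.919×10^-5 = 0.06353 K/W
L/(kA) = 0.06353 ⇒ k = 0.00979/(0.06353·4.85) = 0.0318 W/m·K

k = 0.0318 W/m·K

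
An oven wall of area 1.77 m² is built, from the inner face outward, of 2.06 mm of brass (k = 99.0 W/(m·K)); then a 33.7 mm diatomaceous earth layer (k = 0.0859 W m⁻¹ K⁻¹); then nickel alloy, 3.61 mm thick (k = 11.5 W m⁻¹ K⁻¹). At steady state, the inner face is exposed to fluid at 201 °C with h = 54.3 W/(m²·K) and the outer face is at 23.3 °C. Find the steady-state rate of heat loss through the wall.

Series thermal resistances, inner to outer:
  R_conv,in = 1/(hA) = 1/(54.3·1.77) = 0.01040 K/W
  R_brass = L/(kA) = 0.00206/(99.0·1.77) = 1.176×10^-5 K/W
  R_diatomaceous earth = L/(kA) = 0.0337/(0.0859·1.77) = 0.2216 K/W
  R_nickel alloy = L/(kA) = 0.00361/(11.5·1.77) = 1.774×10^-4 K/W
ΣR = 0.01040 + 1.176×10^-5 + 0.2216 + 1.774×10^-4 = 0.2322 K/W
Q = ΔT/ΣR = (201 °C − 23.3 °C)/0.2322 = 765 W

Q = 765 W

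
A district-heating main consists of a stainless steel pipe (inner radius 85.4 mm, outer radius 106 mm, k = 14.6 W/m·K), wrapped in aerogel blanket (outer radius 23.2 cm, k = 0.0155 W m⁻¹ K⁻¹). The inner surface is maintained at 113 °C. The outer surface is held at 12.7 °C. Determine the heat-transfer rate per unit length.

Q' = 12.5 W/m

Resistance network (inner→outer):
  R'_stainless steel = ln(0.106/0.0854)/(2πk) = 0.2161/(2π·14.6) = 0.002356 m·K/W
  R'_aerogel blanket = ln(0.232/0.106)/(2πk) = 0.7833/(2π·0.0155) = 8.043 m·K/W
ΣR = 0.002356 + 8.043 = 8.045 m·K/W
Q' = ΔT/ΣR = (113 °C − 12.7 °C)/8.045 = 12.5 W/m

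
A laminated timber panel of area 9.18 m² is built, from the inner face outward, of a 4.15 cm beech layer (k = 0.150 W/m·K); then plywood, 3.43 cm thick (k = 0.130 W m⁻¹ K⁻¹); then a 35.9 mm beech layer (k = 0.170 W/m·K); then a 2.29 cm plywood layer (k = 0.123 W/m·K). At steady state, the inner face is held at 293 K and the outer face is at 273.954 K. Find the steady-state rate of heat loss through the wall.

Q = 186 W

Series thermal resistances, inner to outer:
  R_beech = L/(kA) = 0.0415/(0.150·9.18) = 0.03014 K/W
  R_plywood = L/(kA) = 0.0343/(0.130·9.18) = 0.02874 K/W
  R_beech = L/(kA) = 0.0359/(0.170·9.18) = 0.02300 K/W
  R_plywood = L/(kA) = 0.0229/(0.123·9.18) = 0.02028 K/W
ΣR = 0.03014 + 0.02874 + 0.02300 + 0.02028 = 0.1022 K/W
Q = ΔT/ΣR = (293 K − 273.954 K)/0.1022 = 186 W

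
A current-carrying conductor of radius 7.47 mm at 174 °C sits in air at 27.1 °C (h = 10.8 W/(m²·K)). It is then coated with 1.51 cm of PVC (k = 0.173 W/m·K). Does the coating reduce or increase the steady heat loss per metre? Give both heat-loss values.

increases: 74.5 → 88.0 W/m

Critical radius for a cylinder: r_cr = k/h = 0.0160 m = 1.60 cm.
Outer radius after coating: r₂ = 0.00747 + 0.0151 = 0.02257 m.
r₁ < r_cr < r₂: heat loss rises to a maximum at r_cr then falls. Whether the coating helps depends on whether Q(r₂) has dropped back below Q(r₁).
Bare: R = 1/(2πr₁h) = 1.973 m·K/W; Q = 146.9/1.973 = 74.5 W/m.
Coated: R = R_cond + R_conv = 1.670 m·K/W; Q = 146.9/1.670 = 88.0 W/m.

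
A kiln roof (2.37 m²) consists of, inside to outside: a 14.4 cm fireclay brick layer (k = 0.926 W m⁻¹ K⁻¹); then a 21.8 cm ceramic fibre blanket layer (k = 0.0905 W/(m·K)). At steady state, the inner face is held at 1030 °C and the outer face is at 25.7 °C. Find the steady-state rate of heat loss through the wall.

Series thermal resistances, inner to outer:
  R_fireclay brick = L/(kA) = 0.144/(0.926·2.37) = 0.06562 K/W
  R_ceramic fibre blanket = L/(kA) = 0.218/(0.0905·2.37) = 1.016 K/W
ΣR = 0.06562 + 1.016 = 1.082 K/W
Q = ΔT/ΣR = (1030 °C − 25.7 °C)/1.082 = 928 W

Q = 928 W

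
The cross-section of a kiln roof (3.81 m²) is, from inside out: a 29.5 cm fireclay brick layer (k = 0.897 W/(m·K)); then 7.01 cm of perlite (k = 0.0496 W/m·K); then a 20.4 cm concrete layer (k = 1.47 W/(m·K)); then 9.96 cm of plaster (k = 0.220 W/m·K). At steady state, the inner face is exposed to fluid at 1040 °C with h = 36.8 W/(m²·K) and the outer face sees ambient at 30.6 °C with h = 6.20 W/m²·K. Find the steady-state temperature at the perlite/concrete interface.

T = 332 °C

Resistance network (inner→outer):
  R_conv,in = 1/(hA) = 1/(36.8·3.81) = 0.007132 K/W
  R_fireclay brick = L/(kA) = 0.295/(0.897·3.81) = 0.08632 K/W
  R_perlite = L/(kA) = 0.0701/(0.0496·3.81) = 0.3709 K/W
  R_concrete = L/(kA) = 0.204/(1.47·3.81) = 0.03642 K/W
  R_plaster = L/(kA) = 0.0996/(0.220·3.81) = 0.1188 K/W
  R_conv,out = 1/(hA) = 1/(6.20·3.81) = 0.04233 K/W
ΣR = 0.007132 + 0.08632 + 0.3709 + 0.03642 + 0.1188 + 0.04233 = 0.6619 K/W
Q = ΔT/ΣR = (1040 °C − 30.6 °C)/0.6619 = 1525 W
From the inner boundary to the perlite/concrete interface, ΣR_partial = 0.4644 K/W.
T_interface = T_in − Q·ΣR_partial = 1040 °C − (1525)(0.4644) = 332 °C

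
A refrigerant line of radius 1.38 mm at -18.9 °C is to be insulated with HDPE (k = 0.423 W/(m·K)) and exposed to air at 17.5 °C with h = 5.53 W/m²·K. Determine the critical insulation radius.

For a cylinder, r_cr = k_ins/h = 0.423/5.53 = 0.0765 m = 7.65 cm

r_cr = 7.65 cm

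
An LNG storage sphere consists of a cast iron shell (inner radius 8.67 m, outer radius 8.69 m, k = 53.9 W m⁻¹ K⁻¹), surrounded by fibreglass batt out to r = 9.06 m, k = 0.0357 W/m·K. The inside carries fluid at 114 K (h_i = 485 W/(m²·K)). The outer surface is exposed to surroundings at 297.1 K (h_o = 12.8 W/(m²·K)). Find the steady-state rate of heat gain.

Series thermal resistances, inner to outer:
  R_conv,in = 1/(4πr²h) = 1/(4π·8.67²·485) = 2.183×10^-6 K/W
  R_cast iron = (1/8.67 − 1/8.69)/(4πk) = 2.655×10^-4/(4π·53.9) = 3.919×10^-7 K/W
  R_fibreglass batt = (1/8.69 − 1/9.06)/(4πk) = 0.004700/(4π·0.0357) = 0.01048 K/W
  R_conv,out = 1/(4πr²h) = 1/(4π·9.06²·12.8) = 7.574×10^-5 K/W
ΣR = 2.183×10^-6 + 3.919×10^-7 + 0.01048 + 7.574×10^-5 = 0.01056 K/W
Q = ΔT/ΣR = (114 K − 297.1 K)/0.01056 = -17300 W
(Negative Q ⇒ heat flows inward; heat gain = 17300 W.)

Q = 17.3 kW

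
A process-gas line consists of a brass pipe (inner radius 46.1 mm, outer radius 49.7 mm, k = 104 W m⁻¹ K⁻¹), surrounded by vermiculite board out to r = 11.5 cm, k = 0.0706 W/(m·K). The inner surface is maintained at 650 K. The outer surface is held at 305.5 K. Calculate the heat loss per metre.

Q' = 182 W/m

Resistance network (inner→outer):
  R'_brass = ln(0.0497/0.0461)/(2πk) = 0.07519/(2π·104) = 1.151×10^-4 m·K/W
  R'_vermiculite board = ln(0.115/0.0497)/(2πk) = 0.8389/(2π·0.0706) = 1.891 m·K/W
ΣR = 1.151×10^-4 + 1.891 = 1.891 m·K/W
Q' = ΔT/ΣR = (650 K − 305.5 K)/1.891 = 182 W/m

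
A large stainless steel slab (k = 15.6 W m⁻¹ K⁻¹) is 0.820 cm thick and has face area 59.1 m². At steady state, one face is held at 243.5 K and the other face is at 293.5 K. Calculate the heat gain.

Q = 5.62×10^6 W

Q = kA·ΔT/L = 15.6 × 59.1 × |243.5 K − 293.5 K| / 0.00820 = 5.62×10^6 W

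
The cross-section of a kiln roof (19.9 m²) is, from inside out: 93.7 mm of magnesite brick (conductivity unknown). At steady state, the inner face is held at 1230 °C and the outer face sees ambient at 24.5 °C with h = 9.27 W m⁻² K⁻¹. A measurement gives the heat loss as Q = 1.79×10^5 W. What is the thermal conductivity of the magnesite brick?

ΣR = ΔT/Q = |1230 − 24.5|/1.79×10^5 = 0.006735 K/W
Known resistances:
  R_conv,out = 1/(hA) = 1/(9.27·19.9) = 0.005421 K/W
R_magnesite brick = ΣR − ΣR_known = 0.006735 − 0.005421 = 0.001314 K/W
L/(kA) = 0.001314 ⇒ k = 0.0937/(0.001314·19.9) = 3.58 W/m·K

k = 3.58 W/m·K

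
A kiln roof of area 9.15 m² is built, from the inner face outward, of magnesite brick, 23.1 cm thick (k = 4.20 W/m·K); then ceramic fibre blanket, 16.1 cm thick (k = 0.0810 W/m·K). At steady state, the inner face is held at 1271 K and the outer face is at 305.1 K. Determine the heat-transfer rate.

Series thermal resistances, inner to outer:
  R_magnesite brick = L/(kA) = 0.231/(4.20·9.15) = 0.006011 K/W
  R_ceramic fibre blanket = L/(kA) = 0.161/(0.0810·9.15) = 0.2172 K/W
ΣR = 0.006011 + 0.2172 = 0.2232 K/W
Q = ΔT/ΣR = (1271 K − 305.1 K)/0.2232 = 4330 W

Q = 4.33 kW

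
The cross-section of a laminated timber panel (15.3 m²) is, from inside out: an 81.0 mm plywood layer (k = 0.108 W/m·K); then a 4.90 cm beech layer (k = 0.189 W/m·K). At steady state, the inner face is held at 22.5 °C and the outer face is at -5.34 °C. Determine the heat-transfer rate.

Treat each layer as a resistance in series:
  R_plywood = L/(kA) = 0.0810/(0.108·15.3) = 0.04902 K/W
  R_beech = L/(kA) = 0.0490/(0.189·15.3) = 0.01695 K/W
ΣR = 0.04902 + 0.01695 = 0.06597 K/W
Q = ΔT/ΣR = (22.5 °C − -5.34 °C)/0.06597 = 422 W

Q = 422 W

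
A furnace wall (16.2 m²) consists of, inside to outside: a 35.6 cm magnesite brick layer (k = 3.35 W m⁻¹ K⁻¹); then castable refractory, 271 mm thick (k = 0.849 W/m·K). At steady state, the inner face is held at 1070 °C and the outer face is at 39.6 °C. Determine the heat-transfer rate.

Q = 39.2 kW

Resistance network (inner→outer):
  R_magnesite brick = L/(kA) = 0.356/(3.35·16.2) = 0.006560 K/W
  R_castable refractory = L/(kA) = 0.271/(0.849·16.2) = 0.01970 K/W
ΣR = 0.006560 + 0.01970 = 0.02626 K/W
Q = ΔT/ΣR = (1070 °C − 39.6 °C)/0.02626 = 39200 W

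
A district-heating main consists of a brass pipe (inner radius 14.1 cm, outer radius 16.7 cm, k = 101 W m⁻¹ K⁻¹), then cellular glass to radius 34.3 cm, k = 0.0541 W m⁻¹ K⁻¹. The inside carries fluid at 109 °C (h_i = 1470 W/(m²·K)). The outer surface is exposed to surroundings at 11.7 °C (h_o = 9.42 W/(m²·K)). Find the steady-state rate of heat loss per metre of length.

Treat each layer as a resistance in series:
  R'_conv,in = 1/(2πr h) = 1/(2π·0.141·1470) = 7.679×10^-4 m·K/W
  R'_brass = ln(0.167/0.141)/(2πk) = 0.1692/(2π·101) = 2.667×10^-4 m·K/W
  R'_cellular glass = ln(0.343/0.167)/(2πk) = 0.7197/(2π·0.0541) = 2.117 m·K/W
  R'_conv,out = 1/(2πr h) = 1/(2π·0.343·9.42) = 0.04926 m·K/W
ΣR = 7.679×10^-4 + 2.667×10^-4 + 2.117 + 0.04926 = 2.167 m·K/W
Q' = ΔT/ΣR = (109 °C − 11.7 °C)/2.167 = 44.9 W/m

Q' = 44.9 W/m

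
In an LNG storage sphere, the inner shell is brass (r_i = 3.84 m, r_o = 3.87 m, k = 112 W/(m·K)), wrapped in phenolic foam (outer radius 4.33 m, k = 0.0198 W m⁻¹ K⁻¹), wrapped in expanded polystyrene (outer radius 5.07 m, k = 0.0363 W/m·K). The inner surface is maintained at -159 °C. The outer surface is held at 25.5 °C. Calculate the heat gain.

Q = 1000 W

Treat each layer as a resistance in series:
  R_brass = (1/3.84 − 1/3.87)/(4πk) = 0.002019/(4π·112) = 1.434×10^-6 K/W
  R_phenolic foam = (1/3.87 − 1/4.33)/(4πk) = 0.02745/(4π·0.0198) = 0.1103 K/W
  R_expanded polystyrene = (1/4.33 − 1/5.07)/(4πk) = 0.03371/(4π·0.0363) = 0.07390 K/W
ΣR = 1.434×10^-6 + 0.1103 + 0.07390 = 0.1842 K/W
Q = ΔT/ΣR = (-159 °C − 25.5 °C)/0.1842 = -1000 W
(Negative Q ⇒ heat flows inward; heat gain = 1000 W.)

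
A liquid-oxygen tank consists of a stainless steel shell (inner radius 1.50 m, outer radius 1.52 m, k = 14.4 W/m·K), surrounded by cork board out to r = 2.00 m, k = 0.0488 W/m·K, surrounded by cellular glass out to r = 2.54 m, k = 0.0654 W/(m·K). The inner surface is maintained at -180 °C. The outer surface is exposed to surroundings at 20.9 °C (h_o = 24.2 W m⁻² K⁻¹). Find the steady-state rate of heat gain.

Q = 519 W

Resistance network (inner→outer):
  R_stainless steel = (1/1.50 − 1/1.52)/(4πk) = 0.008772/(4π·14.4) = 4.848×10^-5 K/W
  R_cork board = (1/1.52 − 1/2.00)/(4πk) = 0.1579/(4π·0.0488) = 0.2575 K/W
  R_cellular glass = (1/2.00 − 1/2.54)/(4πk) = 0.1063/(4π·0.0654) = 0.1293 K/W
  R_conv,out = 1/(4πr²h) = 1/(4π·2.54²·24.2) = 5.097×10^-4 K/W
ΣR = 4.848×10^-5 + 0.2575 + 0.1293 + 5.097×10^-4 = 0.3874 K/W
Q = ΔT/ΣR = (-180 °C − 20.9 °C)/0.3874 = -519 W
(Negative Q ⇒ heat flows inward; heat gain = 519 W.)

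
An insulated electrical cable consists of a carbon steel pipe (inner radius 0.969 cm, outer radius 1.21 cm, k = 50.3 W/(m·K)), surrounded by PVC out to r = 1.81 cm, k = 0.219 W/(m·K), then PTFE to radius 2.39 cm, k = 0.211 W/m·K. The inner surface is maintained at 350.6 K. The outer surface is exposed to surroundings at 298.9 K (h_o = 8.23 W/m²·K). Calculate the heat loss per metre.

Q' = 39.4 W/m

Treat each layer as a resistance in series:
  R'_carbon steel = ln(0.0121/0.00969)/(2πk) = 0.2221/(2π·50.3) = 7.028×10^-4 m·K/W
  R'_PVC = ln(0.0181/0.0121)/(2πk) = 0.4027/(2π·0.219) = 0.2927 m·K/W
  R'_PTFE = ln(0.0239/0.0181)/(2πk) = 0.2780/(2π·0.211) = 0.2097 m·K/W
  R'_conv,out = 1/(2πr h) = 1/(2π·0.0239·8.23) = 0.8091 m·K/W
ΣR = 7.028×10^-4 + 0.2927 + 0.2097 + 0.8091 = 1.312 m·K/W
Q' = ΔT/ΣR = (350.6 K − 298.9 K)/1.312 = 39.4 W/m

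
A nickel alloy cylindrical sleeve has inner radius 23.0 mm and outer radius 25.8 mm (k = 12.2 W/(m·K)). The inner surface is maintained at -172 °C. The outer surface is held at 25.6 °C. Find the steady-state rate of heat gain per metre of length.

Q' = 2πk·ΔT/ln(r₂/r₁) = 2π × 12.2 × 197.6 / ln(0.0258/0.0230) = 1.32×10^5 W/m

Q' = 132 kW/m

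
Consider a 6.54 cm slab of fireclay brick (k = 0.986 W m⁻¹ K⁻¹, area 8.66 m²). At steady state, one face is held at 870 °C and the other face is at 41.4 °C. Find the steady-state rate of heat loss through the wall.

Q = kA·ΔT/L = 0.986 × 8.66 × |870 °C − 41.4 °C| / 0.0654 = 1.08×10^5 W

Q = 1.08×10^5 W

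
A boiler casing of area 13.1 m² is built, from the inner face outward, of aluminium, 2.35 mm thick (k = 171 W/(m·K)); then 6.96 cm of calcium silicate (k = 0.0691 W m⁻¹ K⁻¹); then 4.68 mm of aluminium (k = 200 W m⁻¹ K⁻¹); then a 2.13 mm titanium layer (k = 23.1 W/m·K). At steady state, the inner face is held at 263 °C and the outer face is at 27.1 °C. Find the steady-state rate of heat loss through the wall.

Q = 3070 W

Series thermal resistances, inner to outer:
  R_aluminium = L/(kA) = 0.00235/(171·13.1) = 1.049×10^-6 K/W
  R_calcium silicate = L/(kA) = 0.0696/(0.0691·13.1) = 0.07689 K/W
  R_aluminium = L/(kA) = 0.00468/(200·13.1) = 1.786×10^-6 K/W
  R_titanium = L/(kA) = 0.00213/(23.1·13.1) = 7.039×10^-6 K/W
ΣR = 1.049×10^-6 + 0.07689 + 1.786×10^-6 + 7.039×10^-6 = 0.07690 K/W
Q = ΔT/ΣR = (263 °C − 27.1 °C)/0.07690 = 3070 W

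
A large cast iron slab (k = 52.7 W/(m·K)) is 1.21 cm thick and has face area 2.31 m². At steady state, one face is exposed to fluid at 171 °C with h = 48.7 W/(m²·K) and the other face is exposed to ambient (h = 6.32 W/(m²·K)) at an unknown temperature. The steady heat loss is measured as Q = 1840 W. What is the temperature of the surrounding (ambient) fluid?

Sum the resistances:
  R_conv,in = 1/(hA) = 1/(48.7·2.31) = 0.008889 K/W
  R_cast iron = L/(kA) = 0.0121/(52.7·2.31) = 9.939×10^-5 K/W
  R_conv,out = 1/(hA) = 1/(6.32·2.31) = 0.06850 K/W
ΣR = 0.07749 K/W
ΔT = Q·ΣR = 1840 × 0.07749 = 142.6 K
Heat flows outward, so T_out = T_in − ΔT = 171 − 142.6 = 28.4 °C

T_out = 28.4 °C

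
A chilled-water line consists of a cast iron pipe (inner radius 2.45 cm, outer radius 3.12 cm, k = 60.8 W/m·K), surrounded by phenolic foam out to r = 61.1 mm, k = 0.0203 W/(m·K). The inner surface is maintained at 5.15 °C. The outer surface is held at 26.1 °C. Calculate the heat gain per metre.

Q' = 3.98 W/m

Series thermal resistances, inner to outer:
  R'_cast iron = ln(0.0312/0.0245)/(2πk) = 0.2417/(2π·60.8) = 6.328×10^-4 m·K/W
  R'_phenolic foam = ln(0.0611/0.0312)/(2πk) = 0.6721/(2π·0.0203) = 5.269 m·K/W
ΣR = 6.328×10^-4 + 5.269 = 5.270 m·K/W
Q' = ΔT/ΣR = (5.15 °C − 26.1 °C)/5.270 = -3.98 W/m
(Negative Q' ⇒ heat flows inward; heat gain = 3.98 W/m.)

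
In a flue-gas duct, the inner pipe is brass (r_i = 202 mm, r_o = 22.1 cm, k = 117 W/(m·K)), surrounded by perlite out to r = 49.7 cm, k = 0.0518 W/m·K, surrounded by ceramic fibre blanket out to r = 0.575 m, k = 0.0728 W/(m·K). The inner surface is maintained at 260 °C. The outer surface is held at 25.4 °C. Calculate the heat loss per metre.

Treat each layer as a resistance in series:
  R'_brass = ln(0.221/0.202)/(2πk) = 0.08990/(2π·117) = 1.223×10^-4 m·K/W
  R'_perlite = ln(0.497/0.221)/(2πk) = 0.8104/(2π·0.0518) = 2.490 m·K/W
  R'_ceramic fibre blanket = ln(0.575/0.497)/(2πk) = 0.1458/(2π·0.0728) = 0.3187 m·K/W
ΣR = 1.223×10^-4 + 2.490 + 0.3187 = 2.809 m·K/W
Q' = ΔT/ΣR = (260 °C − 25.4 °C)/2.809 = 83.5 W/m

Q' = 83.5 W/m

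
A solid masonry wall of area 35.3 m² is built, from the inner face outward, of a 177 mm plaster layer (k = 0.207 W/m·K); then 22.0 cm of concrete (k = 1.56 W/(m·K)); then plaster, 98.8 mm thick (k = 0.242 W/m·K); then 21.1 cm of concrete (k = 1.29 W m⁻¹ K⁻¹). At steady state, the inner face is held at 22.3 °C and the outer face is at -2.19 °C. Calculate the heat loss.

Resistance network (inner→outer):
  R_plaster = L/(kA) = 0.177/(0.207·35.3) = 0.02422 K/W
  R_concrete = L/(kA) = 0.220/(1.56·35.3) = 0.003995 K/W
  R_plaster = L/(kA) = 0.0988/(0.242·35.3) = 0.01157 K/W
  R_concrete = L/(kA) = 0.211/(1.29·35.3) = 0.004634 K/W
ΣR = 0.02422 + 0.003995 + 0.01157 + 0.004634 = 0.04442 K/W
Q = ΔT/ΣR = (22.3 °C − -2.19 °C)/0.04442 = 551 W

Q = 551 W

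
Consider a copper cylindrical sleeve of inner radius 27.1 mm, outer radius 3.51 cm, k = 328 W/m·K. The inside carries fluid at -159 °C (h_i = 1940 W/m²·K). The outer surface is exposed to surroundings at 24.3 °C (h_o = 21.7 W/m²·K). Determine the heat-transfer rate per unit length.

Q' = 864 W/m

Series thermal resistances, inner to outer:
  R'_conv,in = 1/(2πr h) = 1/(2π·0.0271·1940) = 0.003027 m·K/W
  R'_copper = ln(0.0351/0.0271)/(2πk) = 0.2587/(2π·328) = 1.255×10^-4 m·K/W
  R'_conv,out = 1/(2πr h) = 1/(2π·0.0351·21.7) = 0.2090 m·K/W
ΣR = 0.003027 + 1.255×10^-4 + 0.2090 = 0.2122 m·K/W
Q' = ΔT/ΣR = (-159 °C − 24.3 °C)/0.2122 = -864 W/m
(Negative Q' ⇒ heat flows inward; heat gain = 864 W/m.)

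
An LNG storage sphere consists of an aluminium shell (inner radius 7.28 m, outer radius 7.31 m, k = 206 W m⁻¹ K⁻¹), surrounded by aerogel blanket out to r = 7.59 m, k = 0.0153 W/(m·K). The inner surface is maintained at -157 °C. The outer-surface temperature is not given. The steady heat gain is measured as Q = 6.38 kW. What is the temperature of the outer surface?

T_out = 10.5 °C

Series resistances:
  R_aluminium = (1/7.28 − 1/7.31)/(4πk) = 5.637×10^-4/(4π·206) = 2.178×10^-7 K/W
  R_aerogel blanket = (1/7.31 − 1/7.59)/(4πk) = 0.005047/(4π·0.0153) = 0.02625 K/W
ΣR = 0.02625 K/W
ΔT = Q·ΣR = 6380 × 0.02625 = 167.5 K
Heat flows inward, so T_out = T_in + ΔT = -157 + 167.5 = 10.5 °C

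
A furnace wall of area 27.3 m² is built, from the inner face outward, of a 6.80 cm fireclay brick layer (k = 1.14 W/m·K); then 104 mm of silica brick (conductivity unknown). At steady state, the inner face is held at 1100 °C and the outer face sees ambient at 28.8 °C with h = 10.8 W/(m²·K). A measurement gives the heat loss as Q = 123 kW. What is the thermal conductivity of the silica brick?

k = 1.22 W/m·K

ΣR = ΔT/Q = |1100 − 28.8|/1.23×10^5 = 0.008709 K/W
Known resistances:
  R_fireclay brick = L/(kA) = 0.0680/(1.14·27.3) = 0.002185 K/W
  R_conv,out = 1/(hA) = 1/(10.8·27.3) = 0.003392 K/W
R_silica brick = ΣR − ΣR_known = 0.008709 − 0.005577 = 0.003132 K/W
L/(kA) = 0.003132 ⇒ k = 0.104/(0.003132·27.3) = 1.22 W/m·K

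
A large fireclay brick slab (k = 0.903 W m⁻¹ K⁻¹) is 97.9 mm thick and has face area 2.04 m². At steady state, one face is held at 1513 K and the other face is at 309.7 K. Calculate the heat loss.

Q = kA·ΔT/L = 0.903 × 2.04 × |1513 K − 309.7 K| / 0.0979 = 22600 W

Q = 22600 W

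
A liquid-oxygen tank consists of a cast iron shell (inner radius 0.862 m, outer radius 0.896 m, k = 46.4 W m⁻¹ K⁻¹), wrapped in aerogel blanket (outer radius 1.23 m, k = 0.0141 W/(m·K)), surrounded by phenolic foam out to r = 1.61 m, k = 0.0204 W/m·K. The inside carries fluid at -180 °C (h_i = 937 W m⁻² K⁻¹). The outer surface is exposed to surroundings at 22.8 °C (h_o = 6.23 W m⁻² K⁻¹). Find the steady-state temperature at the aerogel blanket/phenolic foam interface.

T = -39.2 °C

Treat each layer as a resistance in series:
  R_conv,in = 1/(4πr²h) = 1/(4π·0.862²·937) = 1.143×10^-4 K/W
  R_cast iron = (1/0.862 − 1/0.896)/(4πk) = 0.04402/(4π·46.4) = 7.550×10^-5 K/W
  R_aerogel blanket = (1/0.896 − 1/1.23)/(4πk) = 0.3031/(4π·0.0141) = 1.710 K/W
  R_phenolic foam = (1/1.23 − 1/1.61)/(4πk) = 0.1919/(4π·0.0204) = 0.7485 K/W
  R_conv,out = 1/(4πr²h) = 1/(4π·1.61²·6.23) = 0.004928 K/W
ΣR = 1.143×10^-4 + 7.550×10^-5 + 1.710 + 0.7485 + 0.004928 = 2.464 K/W
Q = ΔT/ΣR = (-180 °C − 22.8 °C)/2.464 = -82.31 W
From the inner boundary to the aerogel blanket/phenolic foam interface, ΣR_partial = 1.710 K/W.
T_interface = T_in − Q·ΣR_partial = -180 °C − (-82.31)(1.710) = -39.2 °C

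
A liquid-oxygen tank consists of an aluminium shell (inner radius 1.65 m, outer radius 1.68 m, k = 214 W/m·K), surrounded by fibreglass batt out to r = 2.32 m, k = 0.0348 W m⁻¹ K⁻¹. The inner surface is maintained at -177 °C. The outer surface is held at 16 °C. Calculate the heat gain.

Resistance network (inner→outer):
  R_aluminium = (1/1.65 − 1/1.68)/(4πk) = 0.01082/(4π·214) = 4.024×10^-6 K/W
  R_fibreglass batt = (1/1.68 − 1/2.32)/(4πk) = 0.1642/(4π·0.0348) = 0.3755 K/W
ΣR = 4.024×10^-6 + 0.3755 = 0.3755 K/W
Q = ΔT/ΣR = (-177 °C − 16 °C)/0.3755 = -514 W
(Negative Q ⇒ heat flows inward; heat gain = 514 W.)

Q = 514 W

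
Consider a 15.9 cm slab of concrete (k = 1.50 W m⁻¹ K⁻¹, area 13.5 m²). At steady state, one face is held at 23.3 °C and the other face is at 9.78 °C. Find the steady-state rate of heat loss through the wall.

Q = kA·ΔT/L = 1.50 × 13.5 × |23.3 °C − 9.78 °C| / 0.159 = 1720 W

Q = 1720 W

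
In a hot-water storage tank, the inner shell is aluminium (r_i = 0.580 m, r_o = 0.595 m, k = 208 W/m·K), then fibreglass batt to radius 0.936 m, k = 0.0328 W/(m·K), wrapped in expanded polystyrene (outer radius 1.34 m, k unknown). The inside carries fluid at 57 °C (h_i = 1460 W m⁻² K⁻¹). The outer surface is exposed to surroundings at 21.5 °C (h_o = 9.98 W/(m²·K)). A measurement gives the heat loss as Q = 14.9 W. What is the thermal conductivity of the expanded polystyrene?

ΣR = ΔT/Q = |57 − 21.5|/14.9 = 2.383 K/W
Known resistances:
  R_conv,in = 1/(4πr²h) = 1/(4π·0.580²·1460) = 1.620×10^-4 K/W
  R_aluminium = (1/0.580 − 1/0.595)/(4πk) = 0.04347/(4π·208) = 1.663×10^-5 K/W
  R_fibreglass batt = (1/0.595 − 1/0.936)/(4πk) = 0.6123/(4π·0.0328) = 1.486 K/W
  R_conv,out = 1/(4πr²h) = 1/(4π·1.34²·9.98) = 0.004441 K/W
R_expanded polystyrene = ΣR − ΣR_known = 2.383 − 1.491 = 0.8920 K/W
(1/r₁−1/r₂)/(4πk) = 0.8920 ⇒ k = 0.3221/(4π·0.8920) = 0.0287 W/m·K

k = 0.0287 W/m·K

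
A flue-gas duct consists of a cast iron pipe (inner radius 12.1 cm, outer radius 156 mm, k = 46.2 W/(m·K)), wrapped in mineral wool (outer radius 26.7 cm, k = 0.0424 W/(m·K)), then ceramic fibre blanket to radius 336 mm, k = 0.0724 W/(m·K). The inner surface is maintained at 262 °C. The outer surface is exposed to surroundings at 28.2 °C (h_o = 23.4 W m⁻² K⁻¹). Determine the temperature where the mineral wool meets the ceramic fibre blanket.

Treat each layer as a resistance in series:
  R'_cast iron = ln(0.156/0.121)/(2πk) = 0.2541/(2π·46.2) = 8.752×10^-4 m·K/W
  R'_mineral wool = ln(0.267/0.156)/(2πk) = 0.5374/(2π·0.0424) = 2.017 m·K/W
  R'_ceramic fibre blanket = ln(0.336/0.267)/(2πk) = 0.2299/(2π·0.0724) = 0.5053 m·K/W
  R'_conv,out = 1/(2πr h) = 1/(2π·0.336·23.4) = 0.02024 m·K/W
ΣR = 8.752×10^-4 + 2.017 + 0.5053 + 0.02024 = 2.543 m·K/W
Q' = ΔT/ΣR = (262 °C − 28.2 °C)/2.543 = 91.94 W/m
From the inner boundary to the mineral wool/ceramic fibre blanket interface, ΣR_partial = 2.018 m·K/W.
T_interface = T_in − Q'·ΣR_partial = 262 °C − (91.94)(2.018) = 76.5 °C

T = 76.5 °C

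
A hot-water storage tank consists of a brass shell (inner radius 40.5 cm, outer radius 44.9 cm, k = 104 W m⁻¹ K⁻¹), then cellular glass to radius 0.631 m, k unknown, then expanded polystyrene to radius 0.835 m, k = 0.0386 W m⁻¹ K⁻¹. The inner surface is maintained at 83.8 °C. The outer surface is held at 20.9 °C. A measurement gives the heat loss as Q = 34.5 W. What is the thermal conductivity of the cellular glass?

k = 0.0499 W/m·K

ΣR = ΔT/Q = |83.8 − 20.9|/34.5 = 1.823 K/W
Known resistances:
  R_brass = (1/0.405 − 1/0.449)/(4πk) = 0.2420/(4π·104) = 1.851×10^-4 K/W
  R_expanded polystyrene = (1/0.631 − 1/0.835)/(4πk) = 0.3872/(4π·0.0386) = 0.7982 K/W
R_cellular glass = ΣR − ΣR_known = 1.823 − 0.7984 = 1.025 K/W
(1/r₁−1/r₂)/(4πk) = 1.025 ⇒ k = 0.6424/(4π·1.025) = 0.0499 W/m·K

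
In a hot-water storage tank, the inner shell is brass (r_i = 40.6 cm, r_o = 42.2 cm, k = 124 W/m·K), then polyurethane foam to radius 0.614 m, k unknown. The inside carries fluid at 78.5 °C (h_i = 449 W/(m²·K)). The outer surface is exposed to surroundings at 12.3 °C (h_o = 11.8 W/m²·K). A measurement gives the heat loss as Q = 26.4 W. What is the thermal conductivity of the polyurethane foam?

k = 0.0237 W/m·K

ΣR = ΔT/Q = |78.5 − 12.3|/26.4 = 2.508 K/W
Known resistances:
  R_conv,in = 1/(4πr²h) = 1/(4π·0.406²·449) = 0.001075 K/W
  R_brass = (1/0.406 − 1/0.422)/(4πk) = 0.09339/(4π·124) = 5.993×10^-5 K/W
  R_conv,out = 1/(4πr²h) = 1/(4π·0.614²·11.8) = 0.01789 K/W
R_polyurethane foam = ΣR − ΣR_known = 2.508 − 0.01902 = 2.489 K/W
(1/r₁−1/r₂)/(4πk) = 2.489 ⇒ k = 0.7410/(4π·2.489) = 0.0237 W/m·K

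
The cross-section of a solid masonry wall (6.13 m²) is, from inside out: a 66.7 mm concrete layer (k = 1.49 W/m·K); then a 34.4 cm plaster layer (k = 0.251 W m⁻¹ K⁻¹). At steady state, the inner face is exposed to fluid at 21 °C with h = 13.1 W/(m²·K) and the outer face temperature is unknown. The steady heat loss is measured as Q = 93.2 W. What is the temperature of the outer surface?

T_out = -1.68 °C

Series resistances:
  R_conv,in = 1/(hA) = 1/(13.1·6.13) = 0.01245 K/W
  R_concrete = L/(kA) = 0.0667/(1.49·6.13) = 0.007303 K/W
  R_plaster = L/(kA) = 0.344/(0.251·6.13) = 0.2236 K/W
ΣR = 0.2433 K/W
ΔT = Q·ΣR = 93.2 × 0.2433 = 22.68 K
Heat flows outward, so T_out = T_in − ΔT = 21 − 22.68 = -1.68 °C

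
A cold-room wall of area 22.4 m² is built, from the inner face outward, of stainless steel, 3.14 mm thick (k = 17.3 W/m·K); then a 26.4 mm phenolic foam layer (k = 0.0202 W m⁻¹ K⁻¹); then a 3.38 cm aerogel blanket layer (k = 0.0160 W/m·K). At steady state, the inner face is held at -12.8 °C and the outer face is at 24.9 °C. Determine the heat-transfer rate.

Series thermal resistances, inner to outer:
  R_stainless steel = L/(kA) = 0.00314/(17.3·22.4) = 8.103×10^-6 K/W
  R_phenolic foam = L/(kA) = 0.0264/(0.0202·22.4) = 0.05835 K/W
  R_aerogel blanket = L/(kA) = 0.0338/(0.0160·22.4) = 0.09431 K/W
ΣR = 8.103×10^-6 + 0.05835 + 0.09431 = 0.1527 K/W
Q = ΔT/ΣR = (-12.8 °C − 24.9 °C)/0.1527 = -247 W
(Negative Q ⇒ heat flows inward; heat gain = 247 W.)

Q = 247 W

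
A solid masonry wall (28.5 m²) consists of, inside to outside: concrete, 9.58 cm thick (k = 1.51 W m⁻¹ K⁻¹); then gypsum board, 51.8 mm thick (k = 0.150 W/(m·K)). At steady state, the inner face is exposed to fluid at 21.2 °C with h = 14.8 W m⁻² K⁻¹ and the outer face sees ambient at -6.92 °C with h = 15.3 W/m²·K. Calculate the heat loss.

Resistance network (inner→outer):
  R_conv,in = 1/(hA) = 1/(14.8·28.5) = 0.002371 K/W
  R_concrete = L/(kA) = 0.0958/(1.51·28.5) = 0.002226 K/W
  R_gypsum board = L/(kA) = 0.0518/(0.150·28.5) = 0.01212 K/W
  R_conv,out = 1/(hA) = 1/(15.3·28.5) = 0.002293 K/W
ΣR = 0.002371 + 0.002226 + 0.01212 + 0.002293 = 0.01901 K/W
Q = ΔT/ΣR = (21.2 °C − -6.92 °C)/0.01901 = 1480 W

Q = 1480 W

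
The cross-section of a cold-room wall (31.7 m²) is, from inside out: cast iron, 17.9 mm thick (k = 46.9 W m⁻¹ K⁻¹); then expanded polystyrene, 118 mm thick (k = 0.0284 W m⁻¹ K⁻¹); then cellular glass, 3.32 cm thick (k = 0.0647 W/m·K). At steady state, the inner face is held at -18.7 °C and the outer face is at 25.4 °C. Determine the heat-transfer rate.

Treat each layer as a resistance in series:
  R_cast iron = L/(kA) = 0.0179/(46.9·31.7) = 1.204×10^-5 K/W
  R_expanded polystyrene = L/(kA) = 0.118/(0.0284·31.7) = 0.1311 K/W
  R_cellular glass = L/(kA) = 0.0332/(0.0647·31.7) = 0.01619 K/W
ΣR = 1.204×10^-5 + 0.1311 + 0.01619 = 0.1473 K/W
Q = ΔT/ΣR = (-18.7 °C − 25.4 °C)/0.1473 = -299 W
(Negative Q ⇒ heat flows inward; heat gain = 299 W.)

Q = 299 W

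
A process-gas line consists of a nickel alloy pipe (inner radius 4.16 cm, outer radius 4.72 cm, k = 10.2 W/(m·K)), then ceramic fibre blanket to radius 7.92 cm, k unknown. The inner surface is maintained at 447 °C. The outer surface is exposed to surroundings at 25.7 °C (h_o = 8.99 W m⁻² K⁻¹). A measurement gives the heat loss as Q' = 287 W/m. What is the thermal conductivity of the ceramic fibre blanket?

k = 0.0663 W/m·K

ΣR = ΔT/Q' = |447 − 25.7|/287 = 1.468 m·K/W
Known resistances:
  R'_nickel alloy = ln(0.0472/0.0416)/(2πk) = 0.1263/(2π·10.2) = 0.001971 m·K/W
  R'_conv,out = 1/(2πr h) = 1/(2π·0.0792·8.99) = 0.2235 m·K/W
R_ceramic fibre blanket = ΣR − ΣR_known = 1.468 − 0.2255 = 1.242 m·K/W
ln(r₂/r₁)/(2πk) = 1.242 ⇒ k = 0.5176/(2π·1.242) = 0.0663 W/m·K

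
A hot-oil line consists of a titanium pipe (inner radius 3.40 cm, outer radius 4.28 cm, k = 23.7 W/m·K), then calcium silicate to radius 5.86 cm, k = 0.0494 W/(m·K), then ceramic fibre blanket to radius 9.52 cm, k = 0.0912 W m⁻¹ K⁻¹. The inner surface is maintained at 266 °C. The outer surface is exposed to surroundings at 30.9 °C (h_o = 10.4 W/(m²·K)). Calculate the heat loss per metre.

Q' = 116 W/m

Series thermal resistances, inner to outer:
  R'_titanium = ln(0.0428/0.0340)/(2πk) = 0.2302/(2π·23.7) = 0.001546 m·K/W
  R'_calcium silicate = ln(0.0586/0.0428)/(2πk) = 0.3142/(2π·0.0494) = 1.012 m·K/W
  R'_ceramic fibre blanket = ln(0.0952/0.0586)/(2πk) = 0.4852/(2π·0.0912) = 0.8468 m·K/W
  R'_conv,out = 1/(2πr h) = 1/(2π·0.0952·10.4) = 0.1607 m·K/W
ΣR = 0.001546 + 1.012 + 0.8468 + 0.1607 = 2.021 m·K/W
Q' = ΔT/ΣR = (266 °C − 30.9 °C)/2.021 = 116 W/m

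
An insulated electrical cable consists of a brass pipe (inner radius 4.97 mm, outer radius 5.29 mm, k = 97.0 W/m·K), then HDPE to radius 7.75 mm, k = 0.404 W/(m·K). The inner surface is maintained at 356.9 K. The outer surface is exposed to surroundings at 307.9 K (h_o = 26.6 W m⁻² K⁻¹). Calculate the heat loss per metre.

Q' = 53.1 W/m

Series thermal resistances, inner to outer:
  R'_brass = ln(0.00529/0.00497)/(2πk) = 0.06240/(2π·97.0) = 1.024×10^-4 m·K/W
  R'_HDPE = ln(0.00775/0.00529)/(2πk) = 0.3819/(2π·0.404) = 0.1504 m·K/W
  R'_conv,out = 1/(2πr h) = 1/(2π·0.00775·26.6) = 0.7720 m·K/W
ΣR = 1.024×10^-4 + 0.1504 + 0.7720 = 0.9225 m·K/W
Q' = ΔT/ΣR = (356.9 K − 307.9 K)/0.9225 = 53.1 W/m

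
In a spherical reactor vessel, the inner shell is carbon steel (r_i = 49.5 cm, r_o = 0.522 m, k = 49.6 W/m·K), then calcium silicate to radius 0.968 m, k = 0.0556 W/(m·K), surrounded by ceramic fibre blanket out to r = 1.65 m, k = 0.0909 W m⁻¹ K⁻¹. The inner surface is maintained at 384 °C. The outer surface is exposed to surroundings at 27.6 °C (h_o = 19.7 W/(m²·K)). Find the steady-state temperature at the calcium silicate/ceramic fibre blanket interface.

Series thermal resistances, inner to outer:
  R_carbon steel = (1/0.495 − 1/0.522)/(4πk) = 0.1045/(4π·49.6) = 1.676×10^-4 K/W
  R_calcium silicate = (1/0.522 − 1/0.968)/(4πk) = 0.8827/(4π·0.0556) = 1.263 K/W
  R_ceramic fibre blanket = (1/0.968 − 1/1.65)/(4πk) = 0.4270/(4π·0.0909) = 0.3738 K/W
  R_conv,out = 1/(4πr²h) = 1/(4π·1.65²·19.7) = 0.001484 K/W
ΣR = 1.676×10^-4 + 1.263 + 0.3738 + 0.001484 = 1.638 K/W
Q = ΔT/ΣR = (384 °C − 27.6 °C)/1.638 = 217.6 W
From the inner boundary to the calcium silicate/ceramic fibre blanket interface, ΣR_partial = 1.263 K/W.
T_interface = T_in − Q·ΣR_partial = 384 °C − (217.6)(1.263) = 109 °C

T = 109 °C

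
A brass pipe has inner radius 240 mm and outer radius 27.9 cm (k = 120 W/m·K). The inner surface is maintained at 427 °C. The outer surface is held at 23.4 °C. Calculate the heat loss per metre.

Q' = 2πk·ΔT/ln(r₂/r₁) = 2π × 120 × 403.6 / ln(0.279/0.240) = 2.02×10^6 W/m

Q' = 2020 kW/m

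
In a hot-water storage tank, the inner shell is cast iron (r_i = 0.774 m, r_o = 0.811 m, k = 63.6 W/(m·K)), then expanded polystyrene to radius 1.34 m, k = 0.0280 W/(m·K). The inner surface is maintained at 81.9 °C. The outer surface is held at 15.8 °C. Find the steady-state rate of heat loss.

Q = 47.8 W

Treat each layer as a resistance in series:
  R_cast iron = (1/0.774 − 1/0.811)/(4πk) = 0.05894/(4π·63.6) = 7.375×10^-5 K/W
  R_expanded polystyrene = (1/0.811 − 1/1.34)/(4πk) = 0.4868/(4π·0.0280) = 1.383 K/W
ΣR = 7.375×10^-5 + 1.383 = 1.383 K/W
Q = ΔT/ΣR = (81.9 °C − 15.8 °C)/1.383 = 47.8 W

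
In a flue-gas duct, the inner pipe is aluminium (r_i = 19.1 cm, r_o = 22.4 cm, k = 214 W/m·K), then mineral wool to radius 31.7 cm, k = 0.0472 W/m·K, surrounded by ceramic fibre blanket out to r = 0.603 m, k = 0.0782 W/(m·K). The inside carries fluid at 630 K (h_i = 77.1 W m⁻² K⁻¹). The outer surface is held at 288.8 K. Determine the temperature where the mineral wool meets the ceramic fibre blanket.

Series thermal resistances, inner to outer:
  R'_conv,in = 1/(2πr h) = 1/(2π·0.191·77.1) = 0.01081 m·K/W
  R'_aluminium = ln(0.224/0.191)/(2πk) = 0.1594/(2π·214) = 1.185×10^-4 m·K/W
  R'_mineral wool = ln(0.317/0.224)/(2πk) = 0.3473/(2π·0.0472) = 1.171 m·K/W
  R'_ceramic fibre blanket = ln(0.603/0.317)/(2πk) = 0.6430/(2π·0.0782) = 1.309 m·K/W
ΣR = 0.01081 + 1.185×10^-4 + 1.171 + 1.309 = 2.491 m·K/W
Q' = ΔT/ΣR = (630 K − 288.8 K)/2.491 = 137.0 W/m
From the inner boundary to the mineral wool/ceramic fibre blanket interface, ΣR_partial = 1.182 m·K/W.
T_interface = T_in − Q'·ΣR_partial = 630 K − (137.0)(1.182) = 468 K

T = 468 K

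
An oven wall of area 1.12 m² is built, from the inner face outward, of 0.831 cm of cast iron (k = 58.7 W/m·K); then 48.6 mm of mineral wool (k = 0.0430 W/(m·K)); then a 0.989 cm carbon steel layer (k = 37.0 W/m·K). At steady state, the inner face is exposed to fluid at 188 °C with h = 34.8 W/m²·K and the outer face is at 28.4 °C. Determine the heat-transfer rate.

Treat each layer as a resistance in series:
  R_conv,in = 1/(hA) = 1/(34.8·1.12) = 0.02566 K/W
  R_cast iron = L/(kA) = 0.00831/(58.7·1.12) = 1.264×10^-4 K/W
  R_mineral wool = L/(kA) = 0.0486/(0.0430·1.12) = 1.009 K/W
  R_carbon steel = L/(kA) = 0.00989/(37.0·1.12) = 2.387×10^-4 K/W
ΣR = 0.02566 + 1.264×10^-4 + 1.009 + 2.387×10^-4 = 1.035 K/W
Q = ΔT/ΣR = (188 °C − 28.4 °C)/1.035 = 154 W

Q = 154 W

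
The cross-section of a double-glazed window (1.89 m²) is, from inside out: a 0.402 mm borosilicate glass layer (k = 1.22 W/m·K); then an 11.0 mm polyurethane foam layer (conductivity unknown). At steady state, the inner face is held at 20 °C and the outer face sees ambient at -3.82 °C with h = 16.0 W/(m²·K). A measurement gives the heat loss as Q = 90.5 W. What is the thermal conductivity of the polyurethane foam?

k = 0.0253 W/m·K

ΣR = ΔT/Q = |20 − -3.82|/90.5 = 0.2632 K/W
Known resistances:
  R_borosilicate glass = L/(kA) = 4.02×10^-4/(1.22·1.89) = 1.743×10^-4 K/W
  R_conv,out = 1/(hA) = 1/(16.0·1.89) = 0.03307 K/W
R_polyurethane foam = ΣR − ΣR_known = 0.2632 − 0.03324 = 0.2300 K/W
L/(kA) = 0.2300 ⇒ k = 0.0110/(0.2300·1.89) = 0.0253 W/m·K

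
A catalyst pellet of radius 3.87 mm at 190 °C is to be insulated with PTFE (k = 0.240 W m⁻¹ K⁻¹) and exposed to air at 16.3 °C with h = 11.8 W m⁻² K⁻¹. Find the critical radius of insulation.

r_cr = 4.07 cm

For a sphere, r_cr = 2k_ins/h = 2·0.240/11.8 = 0.0407 m = 4.07 cm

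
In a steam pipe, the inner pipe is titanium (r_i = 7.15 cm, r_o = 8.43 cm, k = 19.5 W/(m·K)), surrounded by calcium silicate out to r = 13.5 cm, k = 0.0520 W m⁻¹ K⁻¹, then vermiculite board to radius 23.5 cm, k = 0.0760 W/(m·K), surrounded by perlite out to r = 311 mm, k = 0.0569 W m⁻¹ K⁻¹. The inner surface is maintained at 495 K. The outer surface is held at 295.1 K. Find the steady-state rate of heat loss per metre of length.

Treat each layer as a resistance in series:
  R'_titanium = ln(0.0843/0.0715)/(2πk) = 0.1647/(2π·19.5) = 0.001344 m·K/W
  R'_calcium silicate = ln(0.135/0.0843)/(2πk) = 0.4709/(2π·0.0520) = 1.441 m·K/W
  R'_vermiculite board = ln(0.235/0.135)/(2πk) = 0.5543/(2π·0.0760) = 1.161 m·K/W
  R'_perlite = ln(0.311/0.235)/(2πk) = 0.2802/(2π·0.0569) = 0.7838 m·K/W
ΣR = 0.001344 + 1.441 + 1.161 + 0.7838 = 3.387 m·K/W
Q' = ΔT/ΣR = (495 K − 295.1 K)/3.387 = 59.0 W/m

Q' = 59.0 W/m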